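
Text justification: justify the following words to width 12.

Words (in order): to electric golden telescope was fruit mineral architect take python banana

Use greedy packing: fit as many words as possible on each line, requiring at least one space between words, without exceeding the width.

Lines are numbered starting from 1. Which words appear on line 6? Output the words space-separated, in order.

Answer: architect

Derivation:
Line 1: ['to', 'electric'] (min_width=11, slack=1)
Line 2: ['golden'] (min_width=6, slack=6)
Line 3: ['telescope'] (min_width=9, slack=3)
Line 4: ['was', 'fruit'] (min_width=9, slack=3)
Line 5: ['mineral'] (min_width=7, slack=5)
Line 6: ['architect'] (min_width=9, slack=3)
Line 7: ['take', 'python'] (min_width=11, slack=1)
Line 8: ['banana'] (min_width=6, slack=6)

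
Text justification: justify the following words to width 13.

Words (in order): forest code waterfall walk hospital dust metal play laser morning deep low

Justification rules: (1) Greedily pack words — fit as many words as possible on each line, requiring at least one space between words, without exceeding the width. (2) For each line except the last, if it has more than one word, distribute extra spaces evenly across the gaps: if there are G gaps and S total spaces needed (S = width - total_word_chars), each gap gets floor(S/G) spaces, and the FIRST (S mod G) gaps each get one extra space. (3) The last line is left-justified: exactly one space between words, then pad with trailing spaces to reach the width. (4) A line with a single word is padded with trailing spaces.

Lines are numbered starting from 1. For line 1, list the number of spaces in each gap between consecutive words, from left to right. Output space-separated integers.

Line 1: ['forest', 'code'] (min_width=11, slack=2)
Line 2: ['waterfall'] (min_width=9, slack=4)
Line 3: ['walk', 'hospital'] (min_width=13, slack=0)
Line 4: ['dust', 'metal'] (min_width=10, slack=3)
Line 5: ['play', 'laser'] (min_width=10, slack=3)
Line 6: ['morning', 'deep'] (min_width=12, slack=1)
Line 7: ['low'] (min_width=3, slack=10)

Answer: 3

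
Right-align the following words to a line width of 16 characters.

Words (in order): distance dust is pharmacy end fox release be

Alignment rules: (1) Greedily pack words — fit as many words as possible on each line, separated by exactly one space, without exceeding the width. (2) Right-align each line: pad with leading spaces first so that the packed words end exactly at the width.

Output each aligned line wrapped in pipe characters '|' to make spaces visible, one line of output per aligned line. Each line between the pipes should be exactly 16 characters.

Line 1: ['distance', 'dust', 'is'] (min_width=16, slack=0)
Line 2: ['pharmacy', 'end', 'fox'] (min_width=16, slack=0)
Line 3: ['release', 'be'] (min_width=10, slack=6)

Answer: |distance dust is|
|pharmacy end fox|
|      release be|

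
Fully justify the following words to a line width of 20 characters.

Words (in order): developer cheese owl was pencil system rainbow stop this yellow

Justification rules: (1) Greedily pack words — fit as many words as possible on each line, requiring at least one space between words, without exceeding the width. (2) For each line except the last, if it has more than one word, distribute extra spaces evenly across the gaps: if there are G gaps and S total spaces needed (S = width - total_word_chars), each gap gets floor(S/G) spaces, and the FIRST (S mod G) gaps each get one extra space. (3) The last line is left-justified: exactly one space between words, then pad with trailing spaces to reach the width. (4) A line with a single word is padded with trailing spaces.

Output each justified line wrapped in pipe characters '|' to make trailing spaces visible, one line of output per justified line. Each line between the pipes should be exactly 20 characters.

Answer: |developer cheese owl|
|was   pencil  system|
|rainbow   stop  this|
|yellow              |

Derivation:
Line 1: ['developer', 'cheese', 'owl'] (min_width=20, slack=0)
Line 2: ['was', 'pencil', 'system'] (min_width=17, slack=3)
Line 3: ['rainbow', 'stop', 'this'] (min_width=17, slack=3)
Line 4: ['yellow'] (min_width=6, slack=14)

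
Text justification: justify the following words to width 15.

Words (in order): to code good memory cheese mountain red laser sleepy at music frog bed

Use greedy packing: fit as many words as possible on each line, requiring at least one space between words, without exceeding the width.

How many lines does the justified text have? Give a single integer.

Line 1: ['to', 'code', 'good'] (min_width=12, slack=3)
Line 2: ['memory', 'cheese'] (min_width=13, slack=2)
Line 3: ['mountain', 'red'] (min_width=12, slack=3)
Line 4: ['laser', 'sleepy', 'at'] (min_width=15, slack=0)
Line 5: ['music', 'frog', 'bed'] (min_width=14, slack=1)
Total lines: 5

Answer: 5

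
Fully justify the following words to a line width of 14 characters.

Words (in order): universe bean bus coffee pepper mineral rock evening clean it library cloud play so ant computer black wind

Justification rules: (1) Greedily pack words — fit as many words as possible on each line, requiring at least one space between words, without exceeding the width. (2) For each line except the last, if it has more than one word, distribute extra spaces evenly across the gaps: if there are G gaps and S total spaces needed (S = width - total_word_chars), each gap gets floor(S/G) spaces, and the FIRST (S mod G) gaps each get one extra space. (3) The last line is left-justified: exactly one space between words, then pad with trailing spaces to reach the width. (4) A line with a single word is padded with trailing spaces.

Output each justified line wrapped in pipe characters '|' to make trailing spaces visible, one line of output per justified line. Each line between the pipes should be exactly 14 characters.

Line 1: ['universe', 'bean'] (min_width=13, slack=1)
Line 2: ['bus', 'coffee'] (min_width=10, slack=4)
Line 3: ['pepper', 'mineral'] (min_width=14, slack=0)
Line 4: ['rock', 'evening'] (min_width=12, slack=2)
Line 5: ['clean', 'it'] (min_width=8, slack=6)
Line 6: ['library', 'cloud'] (min_width=13, slack=1)
Line 7: ['play', 'so', 'ant'] (min_width=11, slack=3)
Line 8: ['computer', 'black'] (min_width=14, slack=0)
Line 9: ['wind'] (min_width=4, slack=10)

Answer: |universe  bean|
|bus     coffee|
|pepper mineral|
|rock   evening|
|clean       it|
|library  cloud|
|play   so  ant|
|computer black|
|wind          |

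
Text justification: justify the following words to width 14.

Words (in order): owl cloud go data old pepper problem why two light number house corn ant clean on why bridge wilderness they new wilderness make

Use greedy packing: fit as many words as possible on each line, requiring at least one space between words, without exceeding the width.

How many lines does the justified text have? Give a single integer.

Line 1: ['owl', 'cloud', 'go'] (min_width=12, slack=2)
Line 2: ['data', 'old'] (min_width=8, slack=6)
Line 3: ['pepper', 'problem'] (min_width=14, slack=0)
Line 4: ['why', 'two', 'light'] (min_width=13, slack=1)
Line 5: ['number', 'house'] (min_width=12, slack=2)
Line 6: ['corn', 'ant', 'clean'] (min_width=14, slack=0)
Line 7: ['on', 'why', 'bridge'] (min_width=13, slack=1)
Line 8: ['wilderness'] (min_width=10, slack=4)
Line 9: ['they', 'new'] (min_width=8, slack=6)
Line 10: ['wilderness'] (min_width=10, slack=4)
Line 11: ['make'] (min_width=4, slack=10)
Total lines: 11

Answer: 11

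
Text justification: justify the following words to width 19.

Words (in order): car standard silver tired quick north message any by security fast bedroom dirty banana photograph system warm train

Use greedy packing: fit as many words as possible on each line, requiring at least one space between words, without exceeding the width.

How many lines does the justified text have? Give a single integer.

Line 1: ['car', 'standard', 'silver'] (min_width=19, slack=0)
Line 2: ['tired', 'quick', 'north'] (min_width=17, slack=2)
Line 3: ['message', 'any', 'by'] (min_width=14, slack=5)
Line 4: ['security', 'fast'] (min_width=13, slack=6)
Line 5: ['bedroom', 'dirty'] (min_width=13, slack=6)
Line 6: ['banana', 'photograph'] (min_width=17, slack=2)
Line 7: ['system', 'warm', 'train'] (min_width=17, slack=2)
Total lines: 7

Answer: 7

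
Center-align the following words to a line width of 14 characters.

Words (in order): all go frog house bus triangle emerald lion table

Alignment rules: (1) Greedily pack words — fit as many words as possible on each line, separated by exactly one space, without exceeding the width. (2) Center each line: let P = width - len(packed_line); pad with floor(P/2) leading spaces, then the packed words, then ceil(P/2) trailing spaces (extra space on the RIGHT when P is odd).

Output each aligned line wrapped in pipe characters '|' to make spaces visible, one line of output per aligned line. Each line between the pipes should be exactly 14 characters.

Answer: | all go frog  |
|  house bus   |
|   triangle   |
| emerald lion |
|    table     |

Derivation:
Line 1: ['all', 'go', 'frog'] (min_width=11, slack=3)
Line 2: ['house', 'bus'] (min_width=9, slack=5)
Line 3: ['triangle'] (min_width=8, slack=6)
Line 4: ['emerald', 'lion'] (min_width=12, slack=2)
Line 5: ['table'] (min_width=5, slack=9)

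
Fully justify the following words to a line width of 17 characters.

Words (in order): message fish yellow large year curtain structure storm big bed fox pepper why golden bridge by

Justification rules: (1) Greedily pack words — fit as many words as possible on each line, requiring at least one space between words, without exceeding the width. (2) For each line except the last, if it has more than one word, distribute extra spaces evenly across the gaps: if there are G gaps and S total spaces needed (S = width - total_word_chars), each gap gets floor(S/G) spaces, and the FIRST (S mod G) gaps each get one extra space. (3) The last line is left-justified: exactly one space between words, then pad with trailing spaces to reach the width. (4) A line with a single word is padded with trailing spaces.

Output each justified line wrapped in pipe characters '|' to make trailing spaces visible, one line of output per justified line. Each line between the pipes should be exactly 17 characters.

Line 1: ['message', 'fish'] (min_width=12, slack=5)
Line 2: ['yellow', 'large', 'year'] (min_width=17, slack=0)
Line 3: ['curtain', 'structure'] (min_width=17, slack=0)
Line 4: ['storm', 'big', 'bed', 'fox'] (min_width=17, slack=0)
Line 5: ['pepper', 'why', 'golden'] (min_width=17, slack=0)
Line 6: ['bridge', 'by'] (min_width=9, slack=8)

Answer: |message      fish|
|yellow large year|
|curtain structure|
|storm big bed fox|
|pepper why golden|
|bridge by        |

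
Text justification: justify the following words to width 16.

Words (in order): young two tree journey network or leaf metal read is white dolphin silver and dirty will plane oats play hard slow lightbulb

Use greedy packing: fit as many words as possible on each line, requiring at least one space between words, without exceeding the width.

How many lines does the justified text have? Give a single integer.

Answer: 9

Derivation:
Line 1: ['young', 'two', 'tree'] (min_width=14, slack=2)
Line 2: ['journey', 'network'] (min_width=15, slack=1)
Line 3: ['or', 'leaf', 'metal'] (min_width=13, slack=3)
Line 4: ['read', 'is', 'white'] (min_width=13, slack=3)
Line 5: ['dolphin', 'silver'] (min_width=14, slack=2)
Line 6: ['and', 'dirty', 'will'] (min_width=14, slack=2)
Line 7: ['plane', 'oats', 'play'] (min_width=15, slack=1)
Line 8: ['hard', 'slow'] (min_width=9, slack=7)
Line 9: ['lightbulb'] (min_width=9, slack=7)
Total lines: 9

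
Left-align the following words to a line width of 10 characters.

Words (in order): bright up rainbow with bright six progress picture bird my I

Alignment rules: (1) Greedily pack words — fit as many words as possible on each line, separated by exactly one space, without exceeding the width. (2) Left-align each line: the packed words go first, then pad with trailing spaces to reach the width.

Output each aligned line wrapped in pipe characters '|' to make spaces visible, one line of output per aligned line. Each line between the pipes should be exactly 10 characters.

Line 1: ['bright', 'up'] (min_width=9, slack=1)
Line 2: ['rainbow'] (min_width=7, slack=3)
Line 3: ['with'] (min_width=4, slack=6)
Line 4: ['bright', 'six'] (min_width=10, slack=0)
Line 5: ['progress'] (min_width=8, slack=2)
Line 6: ['picture'] (min_width=7, slack=3)
Line 7: ['bird', 'my', 'I'] (min_width=9, slack=1)

Answer: |bright up |
|rainbow   |
|with      |
|bright six|
|progress  |
|picture   |
|bird my I |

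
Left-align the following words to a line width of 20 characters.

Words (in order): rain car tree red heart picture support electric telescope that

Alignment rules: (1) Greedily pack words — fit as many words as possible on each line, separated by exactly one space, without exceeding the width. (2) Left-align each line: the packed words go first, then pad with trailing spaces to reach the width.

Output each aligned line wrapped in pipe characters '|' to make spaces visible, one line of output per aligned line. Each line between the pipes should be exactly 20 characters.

Line 1: ['rain', 'car', 'tree', 'red'] (min_width=17, slack=3)
Line 2: ['heart', 'picture'] (min_width=13, slack=7)
Line 3: ['support', 'electric'] (min_width=16, slack=4)
Line 4: ['telescope', 'that'] (min_width=14, slack=6)

Answer: |rain car tree red   |
|heart picture       |
|support electric    |
|telescope that      |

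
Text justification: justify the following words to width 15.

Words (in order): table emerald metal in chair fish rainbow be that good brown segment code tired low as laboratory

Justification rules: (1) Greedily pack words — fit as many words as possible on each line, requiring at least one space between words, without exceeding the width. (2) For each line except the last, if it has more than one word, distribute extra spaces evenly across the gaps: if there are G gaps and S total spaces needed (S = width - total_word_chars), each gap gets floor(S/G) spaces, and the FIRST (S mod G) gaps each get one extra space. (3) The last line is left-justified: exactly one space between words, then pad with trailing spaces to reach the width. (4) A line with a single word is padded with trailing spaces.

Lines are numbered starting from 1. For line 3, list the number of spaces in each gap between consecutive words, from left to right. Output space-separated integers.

Line 1: ['table', 'emerald'] (min_width=13, slack=2)
Line 2: ['metal', 'in', 'chair'] (min_width=14, slack=1)
Line 3: ['fish', 'rainbow', 'be'] (min_width=15, slack=0)
Line 4: ['that', 'good', 'brown'] (min_width=15, slack=0)
Line 5: ['segment', 'code'] (min_width=12, slack=3)
Line 6: ['tired', 'low', 'as'] (min_width=12, slack=3)
Line 7: ['laboratory'] (min_width=10, slack=5)

Answer: 1 1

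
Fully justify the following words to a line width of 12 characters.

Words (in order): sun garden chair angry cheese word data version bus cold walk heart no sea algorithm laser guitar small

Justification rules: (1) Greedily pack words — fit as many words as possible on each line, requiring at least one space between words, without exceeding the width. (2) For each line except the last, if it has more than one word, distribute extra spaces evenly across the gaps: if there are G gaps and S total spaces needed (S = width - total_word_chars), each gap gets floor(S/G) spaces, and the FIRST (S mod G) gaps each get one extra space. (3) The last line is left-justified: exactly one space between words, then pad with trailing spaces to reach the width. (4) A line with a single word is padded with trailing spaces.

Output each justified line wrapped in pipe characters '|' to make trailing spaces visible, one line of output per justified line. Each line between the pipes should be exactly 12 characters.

Line 1: ['sun', 'garden'] (min_width=10, slack=2)
Line 2: ['chair', 'angry'] (min_width=11, slack=1)
Line 3: ['cheese', 'word'] (min_width=11, slack=1)
Line 4: ['data', 'version'] (min_width=12, slack=0)
Line 5: ['bus', 'cold'] (min_width=8, slack=4)
Line 6: ['walk', 'heart'] (min_width=10, slack=2)
Line 7: ['no', 'sea'] (min_width=6, slack=6)
Line 8: ['algorithm'] (min_width=9, slack=3)
Line 9: ['laser', 'guitar'] (min_width=12, slack=0)
Line 10: ['small'] (min_width=5, slack=7)

Answer: |sun   garden|
|chair  angry|
|cheese  word|
|data version|
|bus     cold|
|walk   heart|
|no       sea|
|algorithm   |
|laser guitar|
|small       |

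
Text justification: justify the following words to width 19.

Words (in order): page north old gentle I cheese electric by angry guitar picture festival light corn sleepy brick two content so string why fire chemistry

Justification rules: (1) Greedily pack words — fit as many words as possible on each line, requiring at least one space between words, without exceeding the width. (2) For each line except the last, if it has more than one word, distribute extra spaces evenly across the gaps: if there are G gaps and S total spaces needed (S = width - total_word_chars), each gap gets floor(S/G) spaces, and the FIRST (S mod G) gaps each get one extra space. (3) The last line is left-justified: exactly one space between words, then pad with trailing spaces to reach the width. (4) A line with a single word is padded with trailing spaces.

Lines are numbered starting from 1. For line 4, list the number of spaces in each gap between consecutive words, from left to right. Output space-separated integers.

Answer: 6

Derivation:
Line 1: ['page', 'north', 'old'] (min_width=14, slack=5)
Line 2: ['gentle', 'I', 'cheese'] (min_width=15, slack=4)
Line 3: ['electric', 'by', 'angry'] (min_width=17, slack=2)
Line 4: ['guitar', 'picture'] (min_width=14, slack=5)
Line 5: ['festival', 'light', 'corn'] (min_width=19, slack=0)
Line 6: ['sleepy', 'brick', 'two'] (min_width=16, slack=3)
Line 7: ['content', 'so', 'string'] (min_width=17, slack=2)
Line 8: ['why', 'fire', 'chemistry'] (min_width=18, slack=1)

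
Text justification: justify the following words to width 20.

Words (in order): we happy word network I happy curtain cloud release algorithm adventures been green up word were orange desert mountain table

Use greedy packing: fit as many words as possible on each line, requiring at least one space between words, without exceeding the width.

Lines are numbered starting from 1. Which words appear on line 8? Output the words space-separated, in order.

Line 1: ['we', 'happy', 'word'] (min_width=13, slack=7)
Line 2: ['network', 'I', 'happy'] (min_width=15, slack=5)
Line 3: ['curtain', 'cloud'] (min_width=13, slack=7)
Line 4: ['release', 'algorithm'] (min_width=17, slack=3)
Line 5: ['adventures', 'been'] (min_width=15, slack=5)
Line 6: ['green', 'up', 'word', 'were'] (min_width=18, slack=2)
Line 7: ['orange', 'desert'] (min_width=13, slack=7)
Line 8: ['mountain', 'table'] (min_width=14, slack=6)

Answer: mountain table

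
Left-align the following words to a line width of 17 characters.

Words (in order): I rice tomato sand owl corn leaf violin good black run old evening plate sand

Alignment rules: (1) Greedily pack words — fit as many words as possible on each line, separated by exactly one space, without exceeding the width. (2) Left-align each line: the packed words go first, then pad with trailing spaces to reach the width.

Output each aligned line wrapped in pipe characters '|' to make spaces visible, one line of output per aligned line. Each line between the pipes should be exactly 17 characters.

Answer: |I rice tomato    |
|sand owl corn    |
|leaf violin good |
|black run old    |
|evening plate    |
|sand             |

Derivation:
Line 1: ['I', 'rice', 'tomato'] (min_width=13, slack=4)
Line 2: ['sand', 'owl', 'corn'] (min_width=13, slack=4)
Line 3: ['leaf', 'violin', 'good'] (min_width=16, slack=1)
Line 4: ['black', 'run', 'old'] (min_width=13, slack=4)
Line 5: ['evening', 'plate'] (min_width=13, slack=4)
Line 6: ['sand'] (min_width=4, slack=13)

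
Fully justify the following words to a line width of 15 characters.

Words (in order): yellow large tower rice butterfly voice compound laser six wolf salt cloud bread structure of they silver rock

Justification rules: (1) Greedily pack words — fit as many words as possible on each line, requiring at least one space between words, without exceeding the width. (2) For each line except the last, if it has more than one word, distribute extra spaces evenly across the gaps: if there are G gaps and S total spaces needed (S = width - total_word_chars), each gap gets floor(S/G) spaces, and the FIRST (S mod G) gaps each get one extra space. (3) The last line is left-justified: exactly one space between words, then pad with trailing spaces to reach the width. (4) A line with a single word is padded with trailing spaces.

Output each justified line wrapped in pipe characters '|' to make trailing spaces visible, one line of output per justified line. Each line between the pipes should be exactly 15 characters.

Answer: |yellow    large|
|tower      rice|
|butterfly voice|
|compound  laser|
|six  wolf  salt|
|cloud     bread|
|structure    of|
|they     silver|
|rock           |

Derivation:
Line 1: ['yellow', 'large'] (min_width=12, slack=3)
Line 2: ['tower', 'rice'] (min_width=10, slack=5)
Line 3: ['butterfly', 'voice'] (min_width=15, slack=0)
Line 4: ['compound', 'laser'] (min_width=14, slack=1)
Line 5: ['six', 'wolf', 'salt'] (min_width=13, slack=2)
Line 6: ['cloud', 'bread'] (min_width=11, slack=4)
Line 7: ['structure', 'of'] (min_width=12, slack=3)
Line 8: ['they', 'silver'] (min_width=11, slack=4)
Line 9: ['rock'] (min_width=4, slack=11)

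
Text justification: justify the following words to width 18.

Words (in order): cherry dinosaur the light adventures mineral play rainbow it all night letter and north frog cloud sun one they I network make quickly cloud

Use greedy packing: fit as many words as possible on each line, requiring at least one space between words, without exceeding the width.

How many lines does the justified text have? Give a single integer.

Line 1: ['cherry', 'dinosaur'] (min_width=15, slack=3)
Line 2: ['the', 'light'] (min_width=9, slack=9)
Line 3: ['adventures', 'mineral'] (min_width=18, slack=0)
Line 4: ['play', 'rainbow', 'it'] (min_width=15, slack=3)
Line 5: ['all', 'night', 'letter'] (min_width=16, slack=2)
Line 6: ['and', 'north', 'frog'] (min_width=14, slack=4)
Line 7: ['cloud', 'sun', 'one', 'they'] (min_width=18, slack=0)
Line 8: ['I', 'network', 'make'] (min_width=14, slack=4)
Line 9: ['quickly', 'cloud'] (min_width=13, slack=5)
Total lines: 9

Answer: 9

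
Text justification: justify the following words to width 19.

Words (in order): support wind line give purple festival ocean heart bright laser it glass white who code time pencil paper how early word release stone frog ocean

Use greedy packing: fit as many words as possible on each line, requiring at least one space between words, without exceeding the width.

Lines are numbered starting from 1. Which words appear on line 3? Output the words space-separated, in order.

Line 1: ['support', 'wind', 'line'] (min_width=17, slack=2)
Line 2: ['give', 'purple'] (min_width=11, slack=8)
Line 3: ['festival', 'ocean'] (min_width=14, slack=5)
Line 4: ['heart', 'bright', 'laser'] (min_width=18, slack=1)
Line 5: ['it', 'glass', 'white', 'who'] (min_width=18, slack=1)
Line 6: ['code', 'time', 'pencil'] (min_width=16, slack=3)
Line 7: ['paper', 'how', 'early'] (min_width=15, slack=4)
Line 8: ['word', 'release', 'stone'] (min_width=18, slack=1)
Line 9: ['frog', 'ocean'] (min_width=10, slack=9)

Answer: festival ocean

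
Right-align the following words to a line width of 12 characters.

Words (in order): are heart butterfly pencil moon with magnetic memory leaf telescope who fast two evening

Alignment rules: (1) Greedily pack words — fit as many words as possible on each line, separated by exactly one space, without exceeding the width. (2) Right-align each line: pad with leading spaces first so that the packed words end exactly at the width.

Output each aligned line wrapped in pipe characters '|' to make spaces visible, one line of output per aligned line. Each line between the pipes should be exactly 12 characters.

Line 1: ['are', 'heart'] (min_width=9, slack=3)
Line 2: ['butterfly'] (min_width=9, slack=3)
Line 3: ['pencil', 'moon'] (min_width=11, slack=1)
Line 4: ['with'] (min_width=4, slack=8)
Line 5: ['magnetic'] (min_width=8, slack=4)
Line 6: ['memory', 'leaf'] (min_width=11, slack=1)
Line 7: ['telescope'] (min_width=9, slack=3)
Line 8: ['who', 'fast', 'two'] (min_width=12, slack=0)
Line 9: ['evening'] (min_width=7, slack=5)

Answer: |   are heart|
|   butterfly|
| pencil moon|
|        with|
|    magnetic|
| memory leaf|
|   telescope|
|who fast two|
|     evening|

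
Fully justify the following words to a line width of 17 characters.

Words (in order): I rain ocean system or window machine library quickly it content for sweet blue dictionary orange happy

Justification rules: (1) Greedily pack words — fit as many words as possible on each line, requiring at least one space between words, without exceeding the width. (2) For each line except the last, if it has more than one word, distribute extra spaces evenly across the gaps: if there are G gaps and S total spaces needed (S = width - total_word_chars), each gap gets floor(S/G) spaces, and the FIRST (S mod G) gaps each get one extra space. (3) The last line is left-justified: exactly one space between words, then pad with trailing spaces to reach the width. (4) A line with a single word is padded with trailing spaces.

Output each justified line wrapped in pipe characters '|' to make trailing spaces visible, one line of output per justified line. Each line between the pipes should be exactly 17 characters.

Answer: |I    rain   ocean|
|system  or window|
|machine   library|
|quickly        it|
|content for sweet|
|blue   dictionary|
|orange happy     |

Derivation:
Line 1: ['I', 'rain', 'ocean'] (min_width=12, slack=5)
Line 2: ['system', 'or', 'window'] (min_width=16, slack=1)
Line 3: ['machine', 'library'] (min_width=15, slack=2)
Line 4: ['quickly', 'it'] (min_width=10, slack=7)
Line 5: ['content', 'for', 'sweet'] (min_width=17, slack=0)
Line 6: ['blue', 'dictionary'] (min_width=15, slack=2)
Line 7: ['orange', 'happy'] (min_width=12, slack=5)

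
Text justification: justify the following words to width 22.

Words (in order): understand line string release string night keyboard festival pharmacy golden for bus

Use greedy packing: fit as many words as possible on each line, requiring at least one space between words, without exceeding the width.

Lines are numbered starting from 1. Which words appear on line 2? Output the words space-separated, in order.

Line 1: ['understand', 'line', 'string'] (min_width=22, slack=0)
Line 2: ['release', 'string', 'night'] (min_width=20, slack=2)
Line 3: ['keyboard', 'festival'] (min_width=17, slack=5)
Line 4: ['pharmacy', 'golden', 'for'] (min_width=19, slack=3)
Line 5: ['bus'] (min_width=3, slack=19)

Answer: release string night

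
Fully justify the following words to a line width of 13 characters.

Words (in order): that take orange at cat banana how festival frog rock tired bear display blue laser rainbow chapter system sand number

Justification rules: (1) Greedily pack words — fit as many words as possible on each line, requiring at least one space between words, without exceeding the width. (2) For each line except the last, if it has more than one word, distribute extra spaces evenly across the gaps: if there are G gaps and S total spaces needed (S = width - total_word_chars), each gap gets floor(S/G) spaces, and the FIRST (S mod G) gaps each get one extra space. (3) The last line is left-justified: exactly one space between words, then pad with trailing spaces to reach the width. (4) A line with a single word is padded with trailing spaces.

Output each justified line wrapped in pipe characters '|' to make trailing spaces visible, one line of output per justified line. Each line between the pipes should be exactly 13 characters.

Line 1: ['that', 'take'] (min_width=9, slack=4)
Line 2: ['orange', 'at', 'cat'] (min_width=13, slack=0)
Line 3: ['banana', 'how'] (min_width=10, slack=3)
Line 4: ['festival', 'frog'] (min_width=13, slack=0)
Line 5: ['rock', 'tired'] (min_width=10, slack=3)
Line 6: ['bear', 'display'] (min_width=12, slack=1)
Line 7: ['blue', 'laser'] (min_width=10, slack=3)
Line 8: ['rainbow'] (min_width=7, slack=6)
Line 9: ['chapter'] (min_width=7, slack=6)
Line 10: ['system', 'sand'] (min_width=11, slack=2)
Line 11: ['number'] (min_width=6, slack=7)

Answer: |that     take|
|orange at cat|
|banana    how|
|festival frog|
|rock    tired|
|bear  display|
|blue    laser|
|rainbow      |
|chapter      |
|system   sand|
|number       |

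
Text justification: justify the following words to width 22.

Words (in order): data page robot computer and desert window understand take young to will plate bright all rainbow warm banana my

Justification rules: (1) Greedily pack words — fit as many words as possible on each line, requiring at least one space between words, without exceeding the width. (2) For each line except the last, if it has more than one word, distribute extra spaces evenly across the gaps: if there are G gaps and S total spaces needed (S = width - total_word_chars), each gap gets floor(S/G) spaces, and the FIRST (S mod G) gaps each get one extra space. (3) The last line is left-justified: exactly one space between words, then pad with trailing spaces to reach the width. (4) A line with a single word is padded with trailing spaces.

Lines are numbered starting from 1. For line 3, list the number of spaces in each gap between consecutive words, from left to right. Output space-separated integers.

Line 1: ['data', 'page', 'robot'] (min_width=15, slack=7)
Line 2: ['computer', 'and', 'desert'] (min_width=19, slack=3)
Line 3: ['window', 'understand', 'take'] (min_width=22, slack=0)
Line 4: ['young', 'to', 'will', 'plate'] (min_width=19, slack=3)
Line 5: ['bright', 'all', 'rainbow'] (min_width=18, slack=4)
Line 6: ['warm', 'banana', 'my'] (min_width=14, slack=8)

Answer: 1 1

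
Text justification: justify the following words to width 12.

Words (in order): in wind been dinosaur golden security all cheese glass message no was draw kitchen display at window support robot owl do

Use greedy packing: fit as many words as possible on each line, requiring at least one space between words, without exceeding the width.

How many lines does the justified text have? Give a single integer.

Line 1: ['in', 'wind', 'been'] (min_width=12, slack=0)
Line 2: ['dinosaur'] (min_width=8, slack=4)
Line 3: ['golden'] (min_width=6, slack=6)
Line 4: ['security', 'all'] (min_width=12, slack=0)
Line 5: ['cheese', 'glass'] (min_width=12, slack=0)
Line 6: ['message', 'no'] (min_width=10, slack=2)
Line 7: ['was', 'draw'] (min_width=8, slack=4)
Line 8: ['kitchen'] (min_width=7, slack=5)
Line 9: ['display', 'at'] (min_width=10, slack=2)
Line 10: ['window'] (min_width=6, slack=6)
Line 11: ['support'] (min_width=7, slack=5)
Line 12: ['robot', 'owl', 'do'] (min_width=12, slack=0)
Total lines: 12

Answer: 12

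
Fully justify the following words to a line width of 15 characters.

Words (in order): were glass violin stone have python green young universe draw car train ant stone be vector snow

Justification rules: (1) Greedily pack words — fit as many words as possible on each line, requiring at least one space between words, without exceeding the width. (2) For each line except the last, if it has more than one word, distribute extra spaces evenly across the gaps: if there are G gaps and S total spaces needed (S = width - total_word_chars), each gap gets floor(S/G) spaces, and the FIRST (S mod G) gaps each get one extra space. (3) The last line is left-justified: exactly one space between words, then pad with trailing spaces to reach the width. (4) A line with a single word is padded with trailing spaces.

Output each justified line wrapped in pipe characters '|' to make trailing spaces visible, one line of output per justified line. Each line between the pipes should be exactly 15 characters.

Line 1: ['were', 'glass'] (min_width=10, slack=5)
Line 2: ['violin', 'stone'] (min_width=12, slack=3)
Line 3: ['have', 'python'] (min_width=11, slack=4)
Line 4: ['green', 'young'] (min_width=11, slack=4)
Line 5: ['universe', 'draw'] (min_width=13, slack=2)
Line 6: ['car', 'train', 'ant'] (min_width=13, slack=2)
Line 7: ['stone', 'be', 'vector'] (min_width=15, slack=0)
Line 8: ['snow'] (min_width=4, slack=11)

Answer: |were      glass|
|violin    stone|
|have     python|
|green     young|
|universe   draw|
|car  train  ant|
|stone be vector|
|snow           |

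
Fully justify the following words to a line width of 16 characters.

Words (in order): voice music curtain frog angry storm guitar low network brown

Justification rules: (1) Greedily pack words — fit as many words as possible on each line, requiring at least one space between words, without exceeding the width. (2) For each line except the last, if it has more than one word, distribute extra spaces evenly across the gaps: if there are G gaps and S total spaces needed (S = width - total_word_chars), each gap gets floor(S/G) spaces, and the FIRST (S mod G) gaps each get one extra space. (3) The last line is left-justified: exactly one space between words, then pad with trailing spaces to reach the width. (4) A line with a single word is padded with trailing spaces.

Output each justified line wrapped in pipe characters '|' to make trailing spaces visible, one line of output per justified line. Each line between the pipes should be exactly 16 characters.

Line 1: ['voice', 'music'] (min_width=11, slack=5)
Line 2: ['curtain', 'frog'] (min_width=12, slack=4)
Line 3: ['angry', 'storm'] (min_width=11, slack=5)
Line 4: ['guitar', 'low'] (min_width=10, slack=6)
Line 5: ['network', 'brown'] (min_width=13, slack=3)

Answer: |voice      music|
|curtain     frog|
|angry      storm|
|guitar       low|
|network brown   |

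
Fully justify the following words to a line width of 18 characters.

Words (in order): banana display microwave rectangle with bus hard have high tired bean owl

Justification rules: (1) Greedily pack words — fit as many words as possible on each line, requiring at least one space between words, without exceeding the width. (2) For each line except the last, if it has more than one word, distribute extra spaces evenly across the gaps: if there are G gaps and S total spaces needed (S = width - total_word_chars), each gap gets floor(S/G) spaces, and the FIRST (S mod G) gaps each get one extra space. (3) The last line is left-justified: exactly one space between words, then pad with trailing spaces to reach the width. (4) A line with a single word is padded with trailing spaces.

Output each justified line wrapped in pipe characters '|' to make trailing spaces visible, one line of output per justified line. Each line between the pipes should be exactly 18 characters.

Line 1: ['banana', 'display'] (min_width=14, slack=4)
Line 2: ['microwave'] (min_width=9, slack=9)
Line 3: ['rectangle', 'with', 'bus'] (min_width=18, slack=0)
Line 4: ['hard', 'have', 'high'] (min_width=14, slack=4)
Line 5: ['tired', 'bean', 'owl'] (min_width=14, slack=4)

Answer: |banana     display|
|microwave         |
|rectangle with bus|
|hard   have   high|
|tired bean owl    |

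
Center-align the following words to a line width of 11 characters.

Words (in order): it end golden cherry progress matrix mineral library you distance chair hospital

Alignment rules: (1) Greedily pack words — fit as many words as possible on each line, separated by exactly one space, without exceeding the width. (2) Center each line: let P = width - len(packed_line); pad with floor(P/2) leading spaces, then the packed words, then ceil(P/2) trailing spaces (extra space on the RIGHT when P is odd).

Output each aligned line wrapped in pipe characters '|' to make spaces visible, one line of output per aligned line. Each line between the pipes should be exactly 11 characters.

Line 1: ['it', 'end'] (min_width=6, slack=5)
Line 2: ['golden'] (min_width=6, slack=5)
Line 3: ['cherry'] (min_width=6, slack=5)
Line 4: ['progress'] (min_width=8, slack=3)
Line 5: ['matrix'] (min_width=6, slack=5)
Line 6: ['mineral'] (min_width=7, slack=4)
Line 7: ['library', 'you'] (min_width=11, slack=0)
Line 8: ['distance'] (min_width=8, slack=3)
Line 9: ['chair'] (min_width=5, slack=6)
Line 10: ['hospital'] (min_width=8, slack=3)

Answer: |  it end   |
|  golden   |
|  cherry   |
| progress  |
|  matrix   |
|  mineral  |
|library you|
| distance  |
|   chair   |
| hospital  |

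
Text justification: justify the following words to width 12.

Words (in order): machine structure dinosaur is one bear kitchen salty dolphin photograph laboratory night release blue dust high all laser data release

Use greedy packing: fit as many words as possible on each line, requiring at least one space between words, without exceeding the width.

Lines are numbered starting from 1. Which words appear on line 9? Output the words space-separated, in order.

Line 1: ['machine'] (min_width=7, slack=5)
Line 2: ['structure'] (min_width=9, slack=3)
Line 3: ['dinosaur', 'is'] (min_width=11, slack=1)
Line 4: ['one', 'bear'] (min_width=8, slack=4)
Line 5: ['kitchen'] (min_width=7, slack=5)
Line 6: ['salty'] (min_width=5, slack=7)
Line 7: ['dolphin'] (min_width=7, slack=5)
Line 8: ['photograph'] (min_width=10, slack=2)
Line 9: ['laboratory'] (min_width=10, slack=2)
Line 10: ['night'] (min_width=5, slack=7)
Line 11: ['release', 'blue'] (min_width=12, slack=0)
Line 12: ['dust', 'high'] (min_width=9, slack=3)
Line 13: ['all', 'laser'] (min_width=9, slack=3)
Line 14: ['data', 'release'] (min_width=12, slack=0)

Answer: laboratory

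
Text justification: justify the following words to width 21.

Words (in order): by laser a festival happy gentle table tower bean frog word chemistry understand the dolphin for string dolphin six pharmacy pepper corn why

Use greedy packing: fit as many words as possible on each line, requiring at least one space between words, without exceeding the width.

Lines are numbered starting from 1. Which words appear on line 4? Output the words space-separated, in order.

Line 1: ['by', 'laser', 'a', 'festival'] (min_width=19, slack=2)
Line 2: ['happy', 'gentle', 'table'] (min_width=18, slack=3)
Line 3: ['tower', 'bean', 'frog', 'word'] (min_width=20, slack=1)
Line 4: ['chemistry', 'understand'] (min_width=20, slack=1)
Line 5: ['the', 'dolphin', 'for'] (min_width=15, slack=6)
Line 6: ['string', 'dolphin', 'six'] (min_width=18, slack=3)
Line 7: ['pharmacy', 'pepper', 'corn'] (min_width=20, slack=1)
Line 8: ['why'] (min_width=3, slack=18)

Answer: chemistry understand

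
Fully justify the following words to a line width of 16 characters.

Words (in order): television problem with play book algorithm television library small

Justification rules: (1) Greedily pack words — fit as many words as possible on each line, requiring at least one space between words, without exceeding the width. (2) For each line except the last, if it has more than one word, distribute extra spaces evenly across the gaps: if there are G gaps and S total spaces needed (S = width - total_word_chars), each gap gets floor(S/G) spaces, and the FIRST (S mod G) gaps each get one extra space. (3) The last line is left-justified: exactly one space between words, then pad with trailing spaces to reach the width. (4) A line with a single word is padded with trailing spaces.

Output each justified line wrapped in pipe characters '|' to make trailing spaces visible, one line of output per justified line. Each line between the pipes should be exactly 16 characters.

Line 1: ['television'] (min_width=10, slack=6)
Line 2: ['problem', 'with'] (min_width=12, slack=4)
Line 3: ['play', 'book'] (min_width=9, slack=7)
Line 4: ['algorithm'] (min_width=9, slack=7)
Line 5: ['television'] (min_width=10, slack=6)
Line 6: ['library', 'small'] (min_width=13, slack=3)

Answer: |television      |
|problem     with|
|play        book|
|algorithm       |
|television      |
|library small   |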